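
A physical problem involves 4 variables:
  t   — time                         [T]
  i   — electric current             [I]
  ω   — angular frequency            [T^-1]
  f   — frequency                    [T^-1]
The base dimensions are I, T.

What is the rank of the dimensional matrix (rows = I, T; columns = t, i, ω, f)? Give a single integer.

2

Exponent matrix [I,T] × [t,i,ω,f]:
  I: [ 0  1  0  0]
  T: [ 1  0 -1 -1]
Row reduction gives pivot columns t,i; rank = 2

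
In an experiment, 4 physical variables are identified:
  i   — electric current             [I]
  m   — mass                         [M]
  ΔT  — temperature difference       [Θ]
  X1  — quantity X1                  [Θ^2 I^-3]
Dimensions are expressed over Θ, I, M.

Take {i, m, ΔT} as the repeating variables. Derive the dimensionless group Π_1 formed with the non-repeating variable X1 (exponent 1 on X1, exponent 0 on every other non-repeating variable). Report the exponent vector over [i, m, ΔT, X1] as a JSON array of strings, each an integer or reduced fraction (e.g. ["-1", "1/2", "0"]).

Dimensional matrix (Θ×I×M by i×m×ΔT×X1):
  Θ: [ 0  0  1  2]
  I: [ 1  0  0 -3]
  M: [ 0  1  0  0]
Row reduction gives pivot columns i,m,ΔT; rank = 3
Pivot set = {i,m,ΔT}, free = {X1}
RREF:
  r0: [   1    0    0   -3]
  r1: [   0    1    0    0]
  r2: [   0    0    1    2]
Fix exponent of X1 at 1; solve each RREF row for its pivot's exponent:
  r0: exp(i) + (-3)·1 = 0 ⇒ exp(i) = 3
  r1: exp(m) + (0)·1 = 0 ⇒ exp(m) = 0
  r2: exp(ΔT) + (2)·1 = 0 ⇒ exp(ΔT) = -2
Π_1 = i^3 · ΔT^-2 · X1

["3", "0", "-2", "1"]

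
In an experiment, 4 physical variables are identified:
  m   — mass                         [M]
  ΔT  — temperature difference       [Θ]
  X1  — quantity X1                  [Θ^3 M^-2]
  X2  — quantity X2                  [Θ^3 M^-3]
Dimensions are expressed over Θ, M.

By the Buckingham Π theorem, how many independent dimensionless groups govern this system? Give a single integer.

Write exponents as rows Θ,M / cols m,ΔT,X1,X2:
  Θ: [ 0  1  3  3]
  M: [ 1  0 -2 -3]
Row reduction gives pivot columns m,ΔT; rank = 2
4 vars − rank 2 = 2 Π groups

2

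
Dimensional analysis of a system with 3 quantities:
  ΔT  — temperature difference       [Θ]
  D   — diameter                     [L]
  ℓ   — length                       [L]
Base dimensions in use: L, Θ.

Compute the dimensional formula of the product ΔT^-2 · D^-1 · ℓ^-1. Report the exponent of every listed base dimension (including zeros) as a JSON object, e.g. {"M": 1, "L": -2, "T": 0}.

{"L": -2, "Θ": -2}

Write exponents as rows L,Θ / cols ΔT,D,ℓ:
  L: [ 0  1  1]
  Θ: [ 1  0  0]
  [L]: (-2)·0+(-1)·1+(-1)·1 = -2
  [Θ]: (-2)·1+(-1)·0+(-1)·0 = -2
⇒ L^-2 Θ^-2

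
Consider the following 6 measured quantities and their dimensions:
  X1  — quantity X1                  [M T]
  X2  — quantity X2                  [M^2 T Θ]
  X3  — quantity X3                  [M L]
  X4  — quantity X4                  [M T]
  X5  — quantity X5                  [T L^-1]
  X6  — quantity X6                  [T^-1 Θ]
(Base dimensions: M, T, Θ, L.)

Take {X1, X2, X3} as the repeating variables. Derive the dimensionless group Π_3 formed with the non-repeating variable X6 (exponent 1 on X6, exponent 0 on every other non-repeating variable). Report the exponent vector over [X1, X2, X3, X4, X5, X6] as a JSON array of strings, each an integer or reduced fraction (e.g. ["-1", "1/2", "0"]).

["2", "-1", "0", "0", "0", "1"]

Exponent matrix [M,T,Θ,L] × [X1,X2,X3,X4,X5,X6]:
  M: [ 1  2  1  1  0  0]
  T: [ 1  1  0  1  1 -1]
  Θ: [ 0  1  0  0  0  1]
  L: [ 0  0  1  0 -1  0]
Row reduction gives pivot columns X1,X2,X3; rank = 3
Repeat: X1,X2,X3; free: X4,X5,X6
RREF:
  r0: [   1    0    0    1    1   -2]
  r1: [   0    1    0    0    0    1]
  r2: [   0    0    1    0   -1    0]
  r3: [   0    0    0    0    0    0]
Fix exponent of X6 at 1, X4 at 0, X5 at 0; solve each RREF row for its pivot's exponent:
  r0: exp(X1) + (-2)·1 = 0 ⇒ exp(X1) = 2
  r1: exp(X2) + (1)·1 = 0 ⇒ exp(X2) = -1
  r2: exp(X3) + (0)·1 = 0 ⇒ exp(X3) = 0
Π_3 = X1^2 · X2^-1 · X6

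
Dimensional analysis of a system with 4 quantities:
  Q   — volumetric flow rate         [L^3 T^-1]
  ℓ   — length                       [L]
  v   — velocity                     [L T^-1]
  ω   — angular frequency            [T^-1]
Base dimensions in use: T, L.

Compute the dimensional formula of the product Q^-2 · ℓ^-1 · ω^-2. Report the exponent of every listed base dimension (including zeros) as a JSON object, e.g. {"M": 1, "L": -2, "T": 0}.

{"T": 4, "L": -7}

Dimensional matrix (T×L by Q×ℓ×v×ω):
  T: [-1  0 -1 -1]
  L: [ 3  1  1  0]
  [T]: (-2)·-1+(-1)·0+(-2)·-1 = 4
  [L]: (-2)·3+(-1)·1+(-2)·0 = -7
⇒ T^4 L^-7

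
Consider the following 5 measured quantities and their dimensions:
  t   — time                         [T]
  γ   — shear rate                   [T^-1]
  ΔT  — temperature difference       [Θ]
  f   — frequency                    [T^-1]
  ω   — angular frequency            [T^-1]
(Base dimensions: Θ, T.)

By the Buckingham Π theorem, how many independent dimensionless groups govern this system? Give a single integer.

Dimensional matrix (Θ×T by t×γ×ΔT×f×ω):
  Θ: [ 0  0  1  0  0]
  T: [ 1 -1  0 -1 -1]
Row reduction gives pivot columns t,ΔT; rank = 2
n=5, r=2 ⇒ 3 dimensionless groups

3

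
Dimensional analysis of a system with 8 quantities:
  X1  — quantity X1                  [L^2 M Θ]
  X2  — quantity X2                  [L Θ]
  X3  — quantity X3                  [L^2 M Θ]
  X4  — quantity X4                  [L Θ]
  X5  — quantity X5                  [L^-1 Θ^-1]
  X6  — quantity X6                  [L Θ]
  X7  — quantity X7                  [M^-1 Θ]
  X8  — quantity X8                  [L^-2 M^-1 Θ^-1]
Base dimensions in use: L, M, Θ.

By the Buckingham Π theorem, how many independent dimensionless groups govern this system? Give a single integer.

Exponent matrix [L,M,Θ] × [X1,X2,X3,X4,X5,X6,X7,X8]:
  L: [ 2  1  2  1 -1  1  0 -2]
  M: [ 1  0  1  0  0  0 -1 -1]
  Θ: [ 1  1  1  1 -1  1  1 -1]
Echelon form has 2 nonzero rows (pivots: X1,X2)
Π count = n − r = 8 − 2 = 6

6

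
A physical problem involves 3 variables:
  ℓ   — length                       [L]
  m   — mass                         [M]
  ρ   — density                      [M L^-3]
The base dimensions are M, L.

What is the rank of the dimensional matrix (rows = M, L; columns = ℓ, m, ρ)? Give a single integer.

Dimensional matrix (M×L by ℓ×m×ρ):
  M: [ 0  1  1]
  L: [ 1  0 -3]
RREF → pivots at {ℓ,m} ⇒ r = 2

2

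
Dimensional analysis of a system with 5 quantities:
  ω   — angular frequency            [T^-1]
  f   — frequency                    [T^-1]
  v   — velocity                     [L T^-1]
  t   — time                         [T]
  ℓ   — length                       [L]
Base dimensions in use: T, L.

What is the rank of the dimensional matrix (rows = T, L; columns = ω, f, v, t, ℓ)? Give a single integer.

Dimensional matrix (T×L by ω×f×v×t×ℓ):
  T: [-1 -1 -1  1  0]
  L: [ 0  0  1  0  1]
Echelon form has 2 nonzero rows (pivots: ω,v)

2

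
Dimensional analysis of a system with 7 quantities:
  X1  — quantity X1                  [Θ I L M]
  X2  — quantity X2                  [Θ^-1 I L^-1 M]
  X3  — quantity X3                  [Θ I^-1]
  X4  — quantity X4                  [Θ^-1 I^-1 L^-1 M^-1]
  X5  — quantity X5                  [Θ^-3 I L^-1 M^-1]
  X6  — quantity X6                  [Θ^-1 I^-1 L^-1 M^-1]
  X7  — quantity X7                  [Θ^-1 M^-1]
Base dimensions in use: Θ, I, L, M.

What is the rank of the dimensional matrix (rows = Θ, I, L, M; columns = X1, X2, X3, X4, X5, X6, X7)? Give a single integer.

Write exponents as rows Θ,I,L,M / cols X1,X2,X3,X4,X5,X6,X7:
  Θ: [ 1 -1  1 -1 -3 -1 -1]
  I: [ 1  1 -1 -1  1 -1  0]
  L: [ 1 -1  0 -1 -1 -1  0]
  M: [ 1  1  0 -1 -1 -1 -1]
RREF → pivots at {X1,X2,X3} ⇒ r = 3

3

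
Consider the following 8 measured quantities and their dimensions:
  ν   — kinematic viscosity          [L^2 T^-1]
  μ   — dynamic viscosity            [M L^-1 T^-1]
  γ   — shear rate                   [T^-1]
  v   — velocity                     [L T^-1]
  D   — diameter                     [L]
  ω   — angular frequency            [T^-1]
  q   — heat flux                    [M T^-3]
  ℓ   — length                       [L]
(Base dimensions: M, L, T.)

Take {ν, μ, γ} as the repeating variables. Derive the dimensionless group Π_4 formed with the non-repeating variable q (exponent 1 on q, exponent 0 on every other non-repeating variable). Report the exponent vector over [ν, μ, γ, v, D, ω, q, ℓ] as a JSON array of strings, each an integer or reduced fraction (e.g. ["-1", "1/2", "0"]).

Exponent matrix [M,L,T] × [ν,μ,γ,v,D,ω,q,ℓ]:
  M: [ 0  1  0  0  0  0  1  0]
  L: [ 2 -1  0  1  1  0  0  1]
  T: [-1 -1 -1 -1  0 -1 -3  0]
Echelon form has 3 nonzero rows (pivots: ν,μ,γ)
Repeat: ν,μ,γ; free: v,D,ω,q,ℓ
RREF:
  r0: [   1    0    0  1/2  1/2    0  1/2  1/2]
  r1: [   0    1    0    0    0    0    1    0]
  r2: [   0    0    1  1/2 -1/2    1  3/2 -1/2]
Fix exponent of q at 1, v at 0, D at 0, ω at 0, ℓ at 0; solve each RREF row for its pivot's exponent:
  r0: exp(ν) + (1/2)·1 = 0 ⇒ exp(ν) = -1/2
  r1: exp(μ) + (1)·1 = 0 ⇒ exp(μ) = -1
  r2: exp(γ) + (3/2)·1 = 0 ⇒ exp(γ) = -3/2
Π_4 = ν^(-1/2) · μ^-1 · γ^(-3/2) · q

["-1/2", "-1", "-3/2", "0", "0", "0", "1", "0"]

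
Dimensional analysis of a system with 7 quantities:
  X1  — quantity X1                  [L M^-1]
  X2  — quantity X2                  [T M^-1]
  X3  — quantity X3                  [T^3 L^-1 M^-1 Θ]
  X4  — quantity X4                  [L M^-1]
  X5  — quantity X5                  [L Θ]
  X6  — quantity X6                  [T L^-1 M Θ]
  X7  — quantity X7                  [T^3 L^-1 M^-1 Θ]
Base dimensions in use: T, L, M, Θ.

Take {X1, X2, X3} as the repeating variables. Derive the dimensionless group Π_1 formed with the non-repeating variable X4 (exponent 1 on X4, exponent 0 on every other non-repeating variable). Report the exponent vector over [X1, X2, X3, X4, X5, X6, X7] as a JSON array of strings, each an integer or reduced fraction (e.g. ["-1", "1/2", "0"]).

["-1", "0", "0", "1", "0", "0", "0"]

Exponent matrix [T,L,M,Θ] × [X1,X2,X3,X4,X5,X6,X7]:
  T: [ 0  1  3  0  0  1  3]
  L: [ 1  0 -1  1  1 -1 -1]
  M: [-1 -1 -1 -1  0  1 -1]
  Θ: [ 0  0  1  0  1  1  1]
Row reduction gives pivot columns X1,X2,X3; rank = 3
Pivot set = {X1,X2,X3}, free = {X4,X5,X6,X7}
RREF:
  r0: [   1    0    0    1    2    0    0]
  r1: [   0    1    0    0   -3   -2    0]
  r2: [   0    0    1    0    1    1    1]
  r3: [   0    0    0    0    0    0    0]
Fix exponent of X4 at 1, X5 at 0, X6 at 0, X7 at 0; solve each RREF row for its pivot's exponent:
  r0: exp(X1) + (1)·1 = 0 ⇒ exp(X1) = -1
  r1: exp(X2) + (0)·1 = 0 ⇒ exp(X2) = 0
  r2: exp(X3) + (0)·1 = 0 ⇒ exp(X3) = 0
Π_1 = X1^-1 · X4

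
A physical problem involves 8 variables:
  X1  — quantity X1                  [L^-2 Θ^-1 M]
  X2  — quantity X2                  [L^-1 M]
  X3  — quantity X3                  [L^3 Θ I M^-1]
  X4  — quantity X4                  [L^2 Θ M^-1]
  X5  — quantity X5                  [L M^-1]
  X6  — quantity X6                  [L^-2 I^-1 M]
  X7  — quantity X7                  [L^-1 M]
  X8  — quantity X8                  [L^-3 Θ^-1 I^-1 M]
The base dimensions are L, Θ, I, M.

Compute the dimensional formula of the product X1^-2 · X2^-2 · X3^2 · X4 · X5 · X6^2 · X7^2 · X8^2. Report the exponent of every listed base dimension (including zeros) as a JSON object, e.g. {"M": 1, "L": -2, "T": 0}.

{"L": 3, "Θ": 3, "I": -2, "M": -2}

Write exponents as rows L,Θ,I,M / cols X1,X2,X3,X4,X5,X6,X7,X8:
  L: [-2 -1  3  2  1 -2 -1 -3]
  Θ: [-1  0  1  1  0  0  0 -1]
  I: [ 0  0  1  0  0 -1  0 -1]
  M: [ 1  1 -1 -1 -1  1  1  1]
  [L]: (-2)·-2+(-2)·-1+(2)·3+(1)·2+(1)·1+(2)·-2+(2)·-1+(2)·-3 = 3
  [Θ]: (-2)·-1+(-2)·0+(2)·1+(1)·1+(1)·0+(2)·0+(2)·0+(2)·-1 = 3
  [I]: (-2)·0+(-2)·0+(2)·1+(1)·0+(1)·0+(2)·-1+(2)·0+(2)·-1 = -2
  [M]: (-2)·1+(-2)·1+(2)·-1+(1)·-1+(1)·-1+(2)·1+(2)·1+(2)·1 = -2
⇒ L^3 Θ^3 I^-2 M^-2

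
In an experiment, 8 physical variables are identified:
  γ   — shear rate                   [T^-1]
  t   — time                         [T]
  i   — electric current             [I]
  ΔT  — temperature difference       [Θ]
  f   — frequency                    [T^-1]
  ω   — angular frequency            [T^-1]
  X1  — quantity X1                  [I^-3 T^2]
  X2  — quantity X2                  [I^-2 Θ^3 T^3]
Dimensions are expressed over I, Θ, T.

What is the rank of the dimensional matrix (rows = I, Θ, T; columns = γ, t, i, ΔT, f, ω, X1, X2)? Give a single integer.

Dimensional matrix (I×Θ×T by γ×t×i×ΔT×f×ω×X1×X2):
  I: [ 0  0  1  0  0  0 -3 -2]
  Θ: [ 0  0  0  1  0  0  0  3]
  T: [-1  1  0  0 -1 -1  2  3]
RREF → pivots at {γ,i,ΔT} ⇒ r = 3

3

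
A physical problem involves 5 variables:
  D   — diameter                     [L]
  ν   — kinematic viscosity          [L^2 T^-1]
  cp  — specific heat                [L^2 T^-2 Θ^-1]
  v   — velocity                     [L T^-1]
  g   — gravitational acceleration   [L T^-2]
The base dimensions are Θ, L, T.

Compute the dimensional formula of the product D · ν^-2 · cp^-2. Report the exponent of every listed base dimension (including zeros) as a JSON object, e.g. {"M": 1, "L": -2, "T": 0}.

{"Θ": 2, "L": -7, "T": 6}

Exponent matrix [Θ,L,T] × [D,ν,cp,v,g]:
  Θ: [ 0  0 -1  0  0]
  L: [ 1  2  2  1  1]
  T: [ 0 -1 -2 -1 -2]
  [Θ]: (1)·0+(-2)·0+(-2)·-1 = 2
  [L]: (1)·1+(-2)·2+(-2)·2 = -7
  [T]: (1)·0+(-2)·-1+(-2)·-2 = 6
⇒ Θ^2 L^-7 T^6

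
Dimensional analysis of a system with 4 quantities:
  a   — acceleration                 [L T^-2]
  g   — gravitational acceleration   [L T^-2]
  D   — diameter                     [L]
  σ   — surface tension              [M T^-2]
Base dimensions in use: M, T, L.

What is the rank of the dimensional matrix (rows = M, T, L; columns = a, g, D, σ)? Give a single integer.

Exponent matrix [M,T,L] × [a,g,D,σ]:
  M: [ 0  0  0  1]
  T: [-2 -2  0 -2]
  L: [ 1  1  1  0]
RREF → pivots at {a,D,σ} ⇒ r = 3

3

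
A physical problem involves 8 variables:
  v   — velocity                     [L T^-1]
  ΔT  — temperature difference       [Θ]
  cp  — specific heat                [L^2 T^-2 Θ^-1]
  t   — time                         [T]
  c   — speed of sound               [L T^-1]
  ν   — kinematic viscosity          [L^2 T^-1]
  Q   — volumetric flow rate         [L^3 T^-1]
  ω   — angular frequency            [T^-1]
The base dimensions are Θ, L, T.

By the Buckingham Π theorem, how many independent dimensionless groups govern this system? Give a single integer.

Exponent matrix [Θ,L,T] × [v,ΔT,cp,t,c,ν,Q,ω]:
  Θ: [ 0  1 -1  0  0  0  0  0]
  L: [ 1  0  2  0  1  2  3  0]
  T: [-1  0 -2  1 -1 -1 -1 -1]
RREF → pivots at {v,ΔT,t} ⇒ r = 3
Π count = n − r = 8 − 3 = 5

5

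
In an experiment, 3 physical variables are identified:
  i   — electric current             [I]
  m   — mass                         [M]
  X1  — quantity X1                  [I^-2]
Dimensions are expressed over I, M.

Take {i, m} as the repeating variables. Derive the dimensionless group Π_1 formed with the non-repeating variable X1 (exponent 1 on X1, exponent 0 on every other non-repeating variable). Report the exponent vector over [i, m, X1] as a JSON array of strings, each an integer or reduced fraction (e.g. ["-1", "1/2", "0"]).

["2", "0", "1"]

Write exponents as rows I,M / cols i,m,X1:
  I: [ 1  0 -2]
  M: [ 0  1  0]
Echelon form has 2 nonzero rows (pivots: i,m)
Repeat: i,m; free: X1
RREF:
  r0: [   1    0   -2]
  r1: [   0    1    0]
Fix exponent of X1 at 1; solve each RREF row for its pivot's exponent:
  r0: exp(i) + (-2)·1 = 0 ⇒ exp(i) = 2
  r1: exp(m) + (0)·1 = 0 ⇒ exp(m) = 0
Π_1 = i^2 · X1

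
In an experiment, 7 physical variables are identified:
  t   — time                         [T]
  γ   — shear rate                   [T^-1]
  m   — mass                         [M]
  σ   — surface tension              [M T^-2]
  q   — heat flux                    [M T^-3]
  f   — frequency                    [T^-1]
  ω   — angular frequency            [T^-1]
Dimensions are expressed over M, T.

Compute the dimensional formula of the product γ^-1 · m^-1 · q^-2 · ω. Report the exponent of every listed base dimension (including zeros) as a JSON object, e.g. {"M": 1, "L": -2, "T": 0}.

{"M": -3, "T": 6}

Dimensional matrix (M×T by t×γ×m×σ×q×f×ω):
  M: [ 0  0  1  1  1  0  0]
  T: [ 1 -1  0 -2 -3 -1 -1]
  [M]: (-1)·0+(-1)·1+(-2)·1+(1)·0 = -3
  [T]: (-1)·-1+(-1)·0+(-2)·-3+(1)·-1 = 6
⇒ M^-3 T^6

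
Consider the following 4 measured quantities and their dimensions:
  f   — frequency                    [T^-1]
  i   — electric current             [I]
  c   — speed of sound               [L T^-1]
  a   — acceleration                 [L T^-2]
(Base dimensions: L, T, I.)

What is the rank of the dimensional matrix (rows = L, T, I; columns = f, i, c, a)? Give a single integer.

3

Exponent matrix [L,T,I] × [f,i,c,a]:
  L: [ 0  0  1  1]
  T: [-1  0 -1 -2]
  I: [ 0  1  0  0]
Echelon form has 3 nonzero rows (pivots: f,i,c)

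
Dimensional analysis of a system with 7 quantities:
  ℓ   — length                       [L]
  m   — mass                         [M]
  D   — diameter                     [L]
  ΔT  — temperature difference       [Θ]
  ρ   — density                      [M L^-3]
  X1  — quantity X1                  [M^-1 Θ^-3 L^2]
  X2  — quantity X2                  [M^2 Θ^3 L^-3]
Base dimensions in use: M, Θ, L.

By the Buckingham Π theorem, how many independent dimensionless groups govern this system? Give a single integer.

Exponent matrix [M,Θ,L] × [ℓ,m,D,ΔT,ρ,X1,X2]:
  M: [ 0  1  0  0  1 -1  2]
  Θ: [ 0  0  0  1  0 -3  3]
  L: [ 1  0  1  0 -3  2 -3]
Echelon form has 3 nonzero rows (pivots: ℓ,m,ΔT)
n=7, r=3 ⇒ 4 dimensionless groups

4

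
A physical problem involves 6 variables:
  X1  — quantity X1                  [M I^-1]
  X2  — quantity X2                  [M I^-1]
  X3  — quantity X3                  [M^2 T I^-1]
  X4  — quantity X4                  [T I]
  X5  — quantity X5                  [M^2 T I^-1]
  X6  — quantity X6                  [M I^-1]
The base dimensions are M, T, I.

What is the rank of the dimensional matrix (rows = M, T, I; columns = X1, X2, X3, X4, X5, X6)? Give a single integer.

Exponent matrix [M,T,I] × [X1,X2,X3,X4,X5,X6]:
  M: [ 1  1  2  0  2  1]
  T: [ 0  0  1  1  1  0]
  I: [-1 -1 -1  1 -1 -1]
Row reduction gives pivot columns X1,X3; rank = 2

2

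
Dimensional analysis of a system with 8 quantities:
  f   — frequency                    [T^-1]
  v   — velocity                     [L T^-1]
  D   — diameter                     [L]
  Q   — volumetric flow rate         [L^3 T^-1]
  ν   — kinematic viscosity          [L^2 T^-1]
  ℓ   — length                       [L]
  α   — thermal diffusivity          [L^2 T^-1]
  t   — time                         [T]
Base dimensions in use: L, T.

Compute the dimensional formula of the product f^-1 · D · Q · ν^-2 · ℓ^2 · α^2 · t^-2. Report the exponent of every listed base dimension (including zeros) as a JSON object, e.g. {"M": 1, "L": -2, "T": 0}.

Exponent matrix [L,T] × [f,v,D,Q,ν,ℓ,α,t]:
  L: [ 0  1  1  3  2  1  2  0]
  T: [-1 -1  0 -1 -1  0 -1  1]
  [L]: (-1)·0+(1)·1+(1)·3+(-2)·2+(2)·1+(2)·2+(-2)·0 = 6
  [T]: (-1)·-1+(1)·0+(1)·-1+(-2)·-1+(2)·0+(2)·-1+(-2)·1 = -2
⇒ L^6 T^-2

{"L": 6, "T": -2}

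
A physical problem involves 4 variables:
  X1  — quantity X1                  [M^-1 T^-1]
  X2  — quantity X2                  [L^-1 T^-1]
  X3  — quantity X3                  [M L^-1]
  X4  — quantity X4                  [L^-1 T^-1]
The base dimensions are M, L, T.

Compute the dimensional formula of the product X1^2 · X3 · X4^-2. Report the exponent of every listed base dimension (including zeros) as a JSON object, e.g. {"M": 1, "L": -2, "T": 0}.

Write exponents as rows M,L,T / cols X1,X2,X3,X4:
  M: [-1  0  1  0]
  L: [ 0 -1 -1 -1]
  T: [-1 -1  0 -1]
  [M]: (2)·-1+(1)·1+(-2)·0 = -1
  [L]: (2)·0+(1)·-1+(-2)·-1 = 1
  [T]: (2)·-1+(1)·0+(-2)·-1 = 0
⇒ M^-1 L

{"M": -1, "L": 1, "T": 0}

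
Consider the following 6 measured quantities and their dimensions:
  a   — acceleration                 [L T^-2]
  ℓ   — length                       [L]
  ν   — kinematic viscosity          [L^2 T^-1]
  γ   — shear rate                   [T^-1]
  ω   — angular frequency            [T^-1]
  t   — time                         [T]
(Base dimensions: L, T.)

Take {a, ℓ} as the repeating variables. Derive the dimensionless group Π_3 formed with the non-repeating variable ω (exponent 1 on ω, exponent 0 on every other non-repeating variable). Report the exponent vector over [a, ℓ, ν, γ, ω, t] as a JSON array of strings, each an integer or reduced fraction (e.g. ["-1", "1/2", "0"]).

Write exponents as rows L,T / cols a,ℓ,ν,γ,ω,t:
  L: [ 1  1  2  0  0  0]
  T: [-2  0 -1 -1 -1  1]
Row reduction gives pivot columns a,ℓ; rank = 2
Repeat: a,ℓ; free: ν,γ,ω,t
RREF:
  r0: [   1    0  1/2  1/2  1/2 -1/2]
  r1: [   0    1  3/2 -1/2 -1/2  1/2]
Fix exponent of ω at 1, ν at 0, γ at 0, t at 0; solve each RREF row for its pivot's exponent:
  r0: exp(a) + (1/2)·1 = 0 ⇒ exp(a) = -1/2
  r1: exp(ℓ) + (-1/2)·1 = 0 ⇒ exp(ℓ) = 1/2
Π_3 = a^(-1/2) · ℓ^(1/2) · ω

["-1/2", "1/2", "0", "0", "1", "0"]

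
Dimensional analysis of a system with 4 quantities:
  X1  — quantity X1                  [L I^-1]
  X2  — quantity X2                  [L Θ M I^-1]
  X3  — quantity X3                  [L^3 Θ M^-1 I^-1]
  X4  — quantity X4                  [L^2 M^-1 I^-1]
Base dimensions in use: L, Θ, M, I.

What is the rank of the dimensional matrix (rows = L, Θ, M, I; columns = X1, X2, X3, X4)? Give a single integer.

Dimensional matrix (L×Θ×M×I by X1×X2×X3×X4):
  L: [ 1  1  3  2]
  Θ: [ 0  1  1  0]
  M: [ 0  1 -1 -1]
  I: [-1 -1 -1 -1]
Echelon form has 3 nonzero rows (pivots: X1,X2,X3)

3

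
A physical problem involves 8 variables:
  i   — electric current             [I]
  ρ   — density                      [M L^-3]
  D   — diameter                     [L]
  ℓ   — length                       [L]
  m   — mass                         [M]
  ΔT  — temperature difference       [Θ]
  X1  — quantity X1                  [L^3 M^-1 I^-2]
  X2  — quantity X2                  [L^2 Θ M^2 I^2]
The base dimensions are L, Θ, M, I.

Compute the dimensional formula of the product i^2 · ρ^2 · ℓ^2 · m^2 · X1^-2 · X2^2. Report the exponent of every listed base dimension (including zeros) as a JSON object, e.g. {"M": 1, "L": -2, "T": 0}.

Write exponents as rows L,Θ,M,I / cols i,ρ,D,ℓ,m,ΔT,X1,X2:
  L: [ 0 -3  1  1  0  0  3  2]
  Θ: [ 0  0  0  0  0  1  0  1]
  M: [ 0  1  0  0  1  0 -1  2]
  I: [ 1  0  0  0  0  0 -2  2]
  [L]: (2)·0+(2)·-3+(2)·1+(2)·0+(-2)·3+(2)·2 = -6
  [Θ]: (2)·0+(2)·0+(2)·0+(2)·0+(-2)·0+(2)·1 = 2
  [M]: (2)·0+(2)·1+(2)·0+(2)·1+(-2)·-1+(2)·2 = 10
  [I]: (2)·1+(2)·0+(2)·0+(2)·0+(-2)·-2+(2)·2 = 10
⇒ L^-6 Θ^2 M^10 I^10

{"L": -6, "Θ": 2, "M": 10, "I": 10}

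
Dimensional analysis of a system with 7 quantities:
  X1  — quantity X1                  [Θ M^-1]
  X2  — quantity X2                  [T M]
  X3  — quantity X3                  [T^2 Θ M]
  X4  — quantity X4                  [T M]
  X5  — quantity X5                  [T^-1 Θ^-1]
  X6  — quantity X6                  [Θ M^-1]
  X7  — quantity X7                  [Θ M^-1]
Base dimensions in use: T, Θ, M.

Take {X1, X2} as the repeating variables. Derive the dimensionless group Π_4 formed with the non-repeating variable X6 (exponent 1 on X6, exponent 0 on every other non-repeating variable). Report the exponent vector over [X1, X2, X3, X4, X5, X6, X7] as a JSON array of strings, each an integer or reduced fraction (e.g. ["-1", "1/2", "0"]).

Dimensional matrix (T×Θ×M by X1×X2×X3×X4×X5×X6×X7):
  T: [ 0  1  2  1 -1  0  0]
  Θ: [ 1  0  1  0 -1  1  1]
  M: [-1  1  1  1  0 -1 -1]
Row reduction gives pivot columns X1,X2; rank = 2
Repeat: X1,X2; free: X3,X4,X5,X6,X7
RREF:
  r0: [   1    0    1    0   -1    1    1]
  r1: [   0    1    2    1   -1    0    0]
  r2: [   0    0    0    0    0    0    0]
Fix exponent of X6 at 1, X3 at 0, X4 at 0, X5 at 0, X7 at 0; solve each RREF row for its pivot's exponent:
  r0: exp(X1) + (1)·1 = 0 ⇒ exp(X1) = -1
  r1: exp(X2) + (0)·1 = 0 ⇒ exp(X2) = 0
Π_4 = X1^-1 · X6

["-1", "0", "0", "0", "0", "1", "0"]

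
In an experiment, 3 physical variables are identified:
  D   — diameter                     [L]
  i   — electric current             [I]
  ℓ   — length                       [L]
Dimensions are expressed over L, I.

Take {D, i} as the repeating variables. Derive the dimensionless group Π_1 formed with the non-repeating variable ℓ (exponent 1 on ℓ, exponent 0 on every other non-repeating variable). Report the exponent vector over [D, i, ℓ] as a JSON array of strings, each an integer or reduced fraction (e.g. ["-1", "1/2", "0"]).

Dimensional matrix (L×I by D×i×ℓ):
  L: [ 1  0  1]
  I: [ 0  1  0]
Echelon form has 2 nonzero rows (pivots: D,i)
Pivot set = {D,i}, free = {ℓ}
RREF:
  r0: [   1    0    1]
  r1: [   0    1    0]
Fix exponent of ℓ at 1; solve each RREF row for its pivot's exponent:
  r0: exp(D) + (1)·1 = 0 ⇒ exp(D) = -1
  r1: exp(i) + (0)·1 = 0 ⇒ exp(i) = 0
Π_1 = D^-1 · ℓ

["-1", "0", "1"]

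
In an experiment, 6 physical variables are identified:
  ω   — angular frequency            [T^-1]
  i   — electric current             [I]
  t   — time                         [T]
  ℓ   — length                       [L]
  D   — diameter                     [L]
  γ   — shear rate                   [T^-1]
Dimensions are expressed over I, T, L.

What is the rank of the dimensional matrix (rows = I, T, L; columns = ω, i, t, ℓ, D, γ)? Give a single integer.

3

Exponent matrix [I,T,L] × [ω,i,t,ℓ,D,γ]:
  I: [ 0  1  0  0  0  0]
  T: [-1  0  1  0  0 -1]
  L: [ 0  0  0  1  1  0]
Echelon form has 3 nonzero rows (pivots: ω,i,ℓ)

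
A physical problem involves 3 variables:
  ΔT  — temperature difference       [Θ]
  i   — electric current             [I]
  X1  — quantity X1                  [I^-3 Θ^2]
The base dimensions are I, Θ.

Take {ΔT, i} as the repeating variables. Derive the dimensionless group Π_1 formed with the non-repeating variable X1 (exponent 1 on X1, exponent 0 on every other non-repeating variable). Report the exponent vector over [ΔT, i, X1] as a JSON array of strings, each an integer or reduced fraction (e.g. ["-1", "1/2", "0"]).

["-2", "3", "1"]

Write exponents as rows I,Θ / cols ΔT,i,X1:
  I: [ 0  1 -3]
  Θ: [ 1  0  2]
Echelon form has 2 nonzero rows (pivots: ΔT,i)
Repeat: ΔT,i; free: X1
RREF:
  r0: [   1    0    2]
  r1: [   0    1   -3]
Fix exponent of X1 at 1; solve each RREF row for its pivot's exponent:
  r0: exp(ΔT) + (2)·1 = 0 ⇒ exp(ΔT) = -2
  r1: exp(i) + (-3)·1 = 0 ⇒ exp(i) = 3
Π_1 = ΔT^-2 · i^3 · X1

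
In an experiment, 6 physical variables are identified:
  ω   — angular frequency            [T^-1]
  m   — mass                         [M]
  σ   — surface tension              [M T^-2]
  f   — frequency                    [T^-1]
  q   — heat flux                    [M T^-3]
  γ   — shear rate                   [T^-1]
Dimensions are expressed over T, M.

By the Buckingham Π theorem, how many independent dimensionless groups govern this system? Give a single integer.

4

Dimensional matrix (T×M by ω×m×σ×f×q×γ):
  T: [-1  0 -2 -1 -3 -1]
  M: [ 0  1  1  0  1  0]
Row reduction gives pivot columns ω,m; rank = 2
6 vars − rank 2 = 4 Π groups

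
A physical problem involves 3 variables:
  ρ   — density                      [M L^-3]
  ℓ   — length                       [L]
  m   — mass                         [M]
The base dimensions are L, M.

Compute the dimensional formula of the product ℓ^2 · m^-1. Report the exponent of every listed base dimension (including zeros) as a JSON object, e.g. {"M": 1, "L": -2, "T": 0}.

Exponent matrix [L,M] × [ρ,ℓ,m]:
  L: [-3  1  0]
  M: [ 1  0  1]
  [L]: (2)·1+(-1)·0 = 2
  [M]: (2)·0+(-1)·1 = -1
⇒ L^2 M^-1

{"L": 2, "M": -1}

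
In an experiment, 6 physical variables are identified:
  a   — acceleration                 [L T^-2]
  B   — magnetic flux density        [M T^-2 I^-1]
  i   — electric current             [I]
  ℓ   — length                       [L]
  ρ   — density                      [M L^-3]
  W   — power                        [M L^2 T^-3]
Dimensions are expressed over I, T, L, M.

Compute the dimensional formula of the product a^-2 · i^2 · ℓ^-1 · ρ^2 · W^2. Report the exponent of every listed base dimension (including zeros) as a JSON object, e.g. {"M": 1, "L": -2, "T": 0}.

Exponent matrix [I,T,L,M] × [a,B,i,ℓ,ρ,W]:
  I: [ 0 -1  1  0  0  0]
  T: [-2 -2  0  0  0 -3]
  L: [ 1  0  0  1 -3  2]
  M: [ 0  1  0  0  1  1]
  [I]: (-2)·0+(2)·1+(-1)·0+(2)·0+(2)·0 = 2
  [T]: (-2)·-2+(2)·0+(-1)·0+(2)·0+(2)·-3 = -2
  [L]: (-2)·1+(2)·0+(-1)·1+(2)·-3+(2)·2 = -5
  [M]: (-2)·0+(2)·0+(-1)·0+(2)·1+(2)·1 = 4
⇒ I^2 T^-2 L^-5 M^4

{"I": 2, "T": -2, "L": -5, "M": 4}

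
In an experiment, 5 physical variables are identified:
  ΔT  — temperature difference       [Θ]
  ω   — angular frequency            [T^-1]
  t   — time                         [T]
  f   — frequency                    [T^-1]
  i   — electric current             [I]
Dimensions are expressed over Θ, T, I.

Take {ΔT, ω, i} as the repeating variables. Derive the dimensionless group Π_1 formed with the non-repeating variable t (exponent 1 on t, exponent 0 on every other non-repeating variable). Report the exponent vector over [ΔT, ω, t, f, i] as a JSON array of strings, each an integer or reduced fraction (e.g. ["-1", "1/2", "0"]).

Write exponents as rows Θ,T,I / cols ΔT,ω,t,f,i:
  Θ: [ 1  0  0  0  0]
  T: [ 0 -1  1 -1  0]
  I: [ 0  0  0  0  1]
RREF → pivots at {ΔT,ω,i} ⇒ r = 3
Repeat: ΔT,ω,i; free: t,f
RREF:
  r0: [   1    0    0    0    0]
  r1: [   0    1   -1    1    0]
  r2: [   0    0    0    0    1]
Fix exponent of t at 1, f at 0; solve each RREF row for its pivot's exponent:
  r0: exp(ΔT) + (0)·1 = 0 ⇒ exp(ΔT) = 0
  r1: exp(ω) + (-1)·1 = 0 ⇒ exp(ω) = 1
  r2: exp(i) + (0)·1 = 0 ⇒ exp(i) = 0
Π_1 = ω · t

["0", "1", "1", "0", "0"]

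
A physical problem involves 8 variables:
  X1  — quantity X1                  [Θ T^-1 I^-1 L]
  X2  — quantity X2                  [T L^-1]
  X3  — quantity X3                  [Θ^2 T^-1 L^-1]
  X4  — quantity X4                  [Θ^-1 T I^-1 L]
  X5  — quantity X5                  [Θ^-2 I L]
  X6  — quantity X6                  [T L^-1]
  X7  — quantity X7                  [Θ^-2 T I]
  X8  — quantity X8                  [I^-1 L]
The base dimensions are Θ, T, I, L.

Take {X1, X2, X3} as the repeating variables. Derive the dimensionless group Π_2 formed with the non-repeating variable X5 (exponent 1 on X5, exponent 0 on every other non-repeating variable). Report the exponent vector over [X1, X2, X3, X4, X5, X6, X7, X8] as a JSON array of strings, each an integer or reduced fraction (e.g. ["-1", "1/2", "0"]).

["1", "3/2", "1/2", "0", "1", "0", "0", "0"]

Write exponents as rows Θ,T,I,L / cols X1,X2,X3,X4,X5,X6,X7,X8:
  Θ: [ 1  0  2 -1 -2  0 -2  0]
  T: [-1  1 -1  1  0  1  1  0]
  I: [-1  0  0 -1  1  0  1 -1]
  L: [ 1 -1 -1  1  1 -1  0  1]
Row reduction gives pivot columns X1,X2,X3; rank = 3
Pivot set = {X1,X2,X3}, free = {X4,X5,X6,X7,X8}
RREF:
  r0: [   1    0    0    1   -1    0   -1    1]
  r1: [   0    1    0    1 -3/2    1 -1/2  1/2]
  r2: [   0    0    1   -1 -1/2    0 -1/2 -1/2]
  r3: [   0    0    0    0    0    0    0    0]
Fix exponent of X5 at 1, X4 at 0, X6 at 0, X7 at 0, X8 at 0; solve each RREF row for its pivot's exponent:
  r0: exp(X1) + (-1)·1 = 0 ⇒ exp(X1) = 1
  r1: exp(X2) + (-3/2)·1 = 0 ⇒ exp(X2) = 3/2
  r2: exp(X3) + (-1/2)·1 = 0 ⇒ exp(X3) = 1/2
Π_2 = X1 · X2^(3/2) · X3^(1/2) · X5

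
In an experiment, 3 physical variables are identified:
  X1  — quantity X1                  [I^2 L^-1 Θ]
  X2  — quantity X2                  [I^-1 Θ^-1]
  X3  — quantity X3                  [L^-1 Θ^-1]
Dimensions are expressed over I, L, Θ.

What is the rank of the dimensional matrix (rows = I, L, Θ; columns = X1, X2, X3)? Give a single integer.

2

Dimensional matrix (I×L×Θ by X1×X2×X3):
  I: [ 2 -1  0]
  L: [-1  0 -1]
  Θ: [ 1 -1 -1]
RREF → pivots at {X1,X2} ⇒ r = 2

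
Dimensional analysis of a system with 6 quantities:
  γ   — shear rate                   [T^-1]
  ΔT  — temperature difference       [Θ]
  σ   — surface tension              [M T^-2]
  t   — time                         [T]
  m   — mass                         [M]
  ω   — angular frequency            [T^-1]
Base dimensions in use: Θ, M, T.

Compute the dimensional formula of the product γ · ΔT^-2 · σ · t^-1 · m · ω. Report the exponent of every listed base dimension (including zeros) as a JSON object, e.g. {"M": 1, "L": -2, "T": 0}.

Dimensional matrix (Θ×M×T by γ×ΔT×σ×t×m×ω):
  Θ: [ 0  1  0  0  0  0]
  M: [ 0  0  1  0  1  0]
  T: [-1  0 -2  1  0 -1]
  [Θ]: (1)·0+(-2)·1+(1)·0+(-1)·0+(1)·0+(1)·0 = -2
  [M]: (1)·0+(-2)·0+(1)·1+(-1)·0+(1)·1+(1)·0 = 2
  [T]: (1)·-1+(-2)·0+(1)·-2+(-1)·1+(1)·0+(1)·-1 = -5
⇒ Θ^-2 M^2 T^-5

{"Θ": -2, "M": 2, "T": -5}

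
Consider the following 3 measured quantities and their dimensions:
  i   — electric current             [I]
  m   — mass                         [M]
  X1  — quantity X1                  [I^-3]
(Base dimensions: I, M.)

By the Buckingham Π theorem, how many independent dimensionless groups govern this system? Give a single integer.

1

Exponent matrix [I,M] × [i,m,X1]:
  I: [ 1  0 -3]
  M: [ 0  1  0]
Echelon form has 2 nonzero rows (pivots: i,m)
Π count = n − r = 3 − 2 = 1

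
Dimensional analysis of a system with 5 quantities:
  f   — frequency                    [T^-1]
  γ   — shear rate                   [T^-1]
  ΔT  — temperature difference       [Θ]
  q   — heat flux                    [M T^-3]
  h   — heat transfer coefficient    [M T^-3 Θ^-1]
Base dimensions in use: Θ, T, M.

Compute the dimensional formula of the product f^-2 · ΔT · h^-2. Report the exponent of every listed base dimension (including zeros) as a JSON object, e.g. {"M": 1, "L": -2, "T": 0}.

Exponent matrix [Θ,T,M] × [f,γ,ΔT,q,h]:
  Θ: [ 0  0  1  0 -1]
  T: [-1 -1  0 -3 -3]
  M: [ 0  0  0  1  1]
  [Θ]: (-2)·0+(1)·1+(-2)·-1 = 3
  [T]: (-2)·-1+(1)·0+(-2)·-3 = 8
  [M]: (-2)·0+(1)·0+(-2)·1 = -2
⇒ Θ^3 T^8 M^-2

{"Θ": 3, "T": 8, "M": -2}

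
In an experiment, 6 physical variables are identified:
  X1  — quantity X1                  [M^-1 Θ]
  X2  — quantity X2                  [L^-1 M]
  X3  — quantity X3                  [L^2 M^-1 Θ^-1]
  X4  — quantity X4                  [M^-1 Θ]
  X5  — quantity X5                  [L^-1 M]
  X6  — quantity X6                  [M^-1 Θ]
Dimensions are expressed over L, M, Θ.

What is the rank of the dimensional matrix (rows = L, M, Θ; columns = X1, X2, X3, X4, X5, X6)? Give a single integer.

2

Write exponents as rows L,M,Θ / cols X1,X2,X3,X4,X5,X6:
  L: [ 0 -1  2  0 -1  0]
  M: [-1  1 -1 -1  1 -1]
  Θ: [ 1  0 -1  1  0  1]
Row reduction gives pivot columns X1,X2; rank = 2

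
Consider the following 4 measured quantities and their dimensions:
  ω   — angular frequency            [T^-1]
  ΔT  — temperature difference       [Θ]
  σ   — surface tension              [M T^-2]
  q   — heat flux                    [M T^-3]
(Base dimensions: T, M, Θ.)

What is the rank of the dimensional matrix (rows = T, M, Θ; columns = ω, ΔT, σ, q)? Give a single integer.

Exponent matrix [T,M,Θ] × [ω,ΔT,σ,q]:
  T: [-1  0 -2 -3]
  M: [ 0  0  1  1]
  Θ: [ 0  1  0  0]
Row reduction gives pivot columns ω,ΔT,σ; rank = 3

3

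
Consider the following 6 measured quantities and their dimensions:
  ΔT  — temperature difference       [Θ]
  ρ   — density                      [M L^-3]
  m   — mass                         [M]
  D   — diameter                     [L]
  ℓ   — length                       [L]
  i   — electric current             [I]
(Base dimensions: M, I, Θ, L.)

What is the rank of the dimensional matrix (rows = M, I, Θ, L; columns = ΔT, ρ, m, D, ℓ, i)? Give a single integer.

4

Write exponents as rows M,I,Θ,L / cols ΔT,ρ,m,D,ℓ,i:
  M: [ 0  1  1  0  0  0]
  I: [ 0  0  0  0  0  1]
  Θ: [ 1  0  0  0  0  0]
  L: [ 0 -3  0  1  1  0]
Row reduction gives pivot columns ΔT,ρ,m,i; rank = 4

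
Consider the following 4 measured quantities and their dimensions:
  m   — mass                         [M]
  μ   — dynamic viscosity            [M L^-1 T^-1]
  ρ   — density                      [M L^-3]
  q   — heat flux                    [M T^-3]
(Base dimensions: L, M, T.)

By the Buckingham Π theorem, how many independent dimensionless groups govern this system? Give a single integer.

Write exponents as rows L,M,T / cols m,μ,ρ,q:
  L: [ 0 -1 -3  0]
  M: [ 1  1  1  1]
  T: [ 0 -1  0 -3]
Echelon form has 3 nonzero rows (pivots: m,μ,ρ)
Π count = n − r = 4 − 3 = 1

1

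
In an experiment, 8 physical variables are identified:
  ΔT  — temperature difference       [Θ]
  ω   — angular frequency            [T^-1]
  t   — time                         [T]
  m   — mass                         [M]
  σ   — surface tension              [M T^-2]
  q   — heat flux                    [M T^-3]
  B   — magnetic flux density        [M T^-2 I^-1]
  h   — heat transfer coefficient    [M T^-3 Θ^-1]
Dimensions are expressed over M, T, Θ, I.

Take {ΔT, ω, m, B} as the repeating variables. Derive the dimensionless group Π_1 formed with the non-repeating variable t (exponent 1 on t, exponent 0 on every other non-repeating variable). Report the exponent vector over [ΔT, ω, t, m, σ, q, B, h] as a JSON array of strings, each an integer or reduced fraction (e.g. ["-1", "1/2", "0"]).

["0", "1", "1", "0", "0", "0", "0", "0"]

Write exponents as rows M,T,Θ,I / cols ΔT,ω,t,m,σ,q,B,h:
  M: [ 0  0  0  1  1  1  1  1]
  T: [ 0 -1  1  0 -2 -3 -2 -3]
  Θ: [ 1  0  0  0  0  0  0 -1]
  I: [ 0  0  0  0  0  0 -1  0]
Echelon form has 4 nonzero rows (pivots: ΔT,ω,m,B)
Repeat: ΔT,ω,m,B; free: t,σ,q,h
RREF:
  r0: [   1    0    0    0    0    0    0   -1]
  r1: [   0    1   -1    0    2    3    0    3]
  r2: [   0    0    0    1    1    1    0    1]
  r3: [   0    0    0    0    0    0    1    0]
Fix exponent of t at 1, σ at 0, q at 0, h at 0; solve each RREF row for its pivot's exponent:
  r0: exp(ΔT) + (0)·1 = 0 ⇒ exp(ΔT) = 0
  r1: exp(ω) + (-1)·1 = 0 ⇒ exp(ω) = 1
  r2: exp(m) + (0)·1 = 0 ⇒ exp(m) = 0
  r3: exp(B) + (0)·1 = 0 ⇒ exp(B) = 0
Π_1 = ω · t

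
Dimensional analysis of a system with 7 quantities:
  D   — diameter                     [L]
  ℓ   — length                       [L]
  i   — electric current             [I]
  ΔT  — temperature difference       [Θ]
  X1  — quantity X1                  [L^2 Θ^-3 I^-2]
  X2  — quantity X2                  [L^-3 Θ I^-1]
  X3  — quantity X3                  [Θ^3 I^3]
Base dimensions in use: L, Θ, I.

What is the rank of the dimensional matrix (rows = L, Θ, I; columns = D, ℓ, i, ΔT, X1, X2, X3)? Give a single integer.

Write exponents as rows L,Θ,I / cols D,ℓ,i,ΔT,X1,X2,X3:
  L: [ 1  1  0  0  2 -3  0]
  Θ: [ 0  0  0  1 -3  1  3]
  I: [ 0  0  1  0 -2 -1  3]
Row reduction gives pivot columns D,i,ΔT; rank = 3

3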